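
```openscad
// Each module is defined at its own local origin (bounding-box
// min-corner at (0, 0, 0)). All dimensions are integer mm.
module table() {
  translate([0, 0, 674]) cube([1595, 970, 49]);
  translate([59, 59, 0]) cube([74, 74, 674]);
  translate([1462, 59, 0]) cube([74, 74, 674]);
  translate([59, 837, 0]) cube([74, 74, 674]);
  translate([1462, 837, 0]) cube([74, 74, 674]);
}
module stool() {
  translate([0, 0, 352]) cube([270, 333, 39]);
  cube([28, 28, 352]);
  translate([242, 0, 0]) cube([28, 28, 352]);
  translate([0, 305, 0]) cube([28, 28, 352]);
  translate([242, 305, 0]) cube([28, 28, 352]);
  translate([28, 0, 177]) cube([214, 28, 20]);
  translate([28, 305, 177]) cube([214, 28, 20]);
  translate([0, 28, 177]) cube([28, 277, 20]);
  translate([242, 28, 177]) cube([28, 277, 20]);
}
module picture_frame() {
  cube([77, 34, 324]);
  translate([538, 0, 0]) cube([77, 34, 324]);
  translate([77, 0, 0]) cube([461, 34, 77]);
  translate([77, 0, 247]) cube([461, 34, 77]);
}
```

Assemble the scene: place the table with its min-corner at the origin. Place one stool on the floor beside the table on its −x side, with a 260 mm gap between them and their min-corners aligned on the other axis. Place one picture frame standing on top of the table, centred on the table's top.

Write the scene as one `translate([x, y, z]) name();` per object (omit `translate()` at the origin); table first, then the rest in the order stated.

table();
translate([-530, 0, 0]) stool();
translate([490, 468, 723]) picture_frame();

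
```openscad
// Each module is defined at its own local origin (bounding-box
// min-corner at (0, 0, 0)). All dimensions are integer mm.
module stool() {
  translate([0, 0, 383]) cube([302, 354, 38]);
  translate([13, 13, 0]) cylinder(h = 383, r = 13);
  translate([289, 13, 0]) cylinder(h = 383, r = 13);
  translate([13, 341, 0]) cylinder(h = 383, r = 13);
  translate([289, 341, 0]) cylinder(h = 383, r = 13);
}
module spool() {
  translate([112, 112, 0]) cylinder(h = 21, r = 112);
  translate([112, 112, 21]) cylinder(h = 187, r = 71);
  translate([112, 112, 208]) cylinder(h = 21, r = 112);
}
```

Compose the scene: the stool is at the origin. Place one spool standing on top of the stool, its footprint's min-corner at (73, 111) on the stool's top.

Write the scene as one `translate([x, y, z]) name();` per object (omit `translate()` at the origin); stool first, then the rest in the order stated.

stool();
translate([73, 111, 421]) spool();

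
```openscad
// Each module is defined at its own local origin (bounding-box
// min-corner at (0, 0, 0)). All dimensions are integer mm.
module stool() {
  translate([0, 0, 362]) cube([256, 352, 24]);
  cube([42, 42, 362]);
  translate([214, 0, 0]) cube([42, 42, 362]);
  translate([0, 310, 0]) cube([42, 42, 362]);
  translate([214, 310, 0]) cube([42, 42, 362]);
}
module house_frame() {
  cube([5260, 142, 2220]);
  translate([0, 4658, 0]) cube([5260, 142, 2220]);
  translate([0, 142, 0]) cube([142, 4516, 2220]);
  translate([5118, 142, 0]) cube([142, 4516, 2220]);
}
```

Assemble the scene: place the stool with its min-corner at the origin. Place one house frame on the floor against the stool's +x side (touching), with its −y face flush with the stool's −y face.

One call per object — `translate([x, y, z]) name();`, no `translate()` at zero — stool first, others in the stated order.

stool();
translate([256, 0, 0]) house_frame();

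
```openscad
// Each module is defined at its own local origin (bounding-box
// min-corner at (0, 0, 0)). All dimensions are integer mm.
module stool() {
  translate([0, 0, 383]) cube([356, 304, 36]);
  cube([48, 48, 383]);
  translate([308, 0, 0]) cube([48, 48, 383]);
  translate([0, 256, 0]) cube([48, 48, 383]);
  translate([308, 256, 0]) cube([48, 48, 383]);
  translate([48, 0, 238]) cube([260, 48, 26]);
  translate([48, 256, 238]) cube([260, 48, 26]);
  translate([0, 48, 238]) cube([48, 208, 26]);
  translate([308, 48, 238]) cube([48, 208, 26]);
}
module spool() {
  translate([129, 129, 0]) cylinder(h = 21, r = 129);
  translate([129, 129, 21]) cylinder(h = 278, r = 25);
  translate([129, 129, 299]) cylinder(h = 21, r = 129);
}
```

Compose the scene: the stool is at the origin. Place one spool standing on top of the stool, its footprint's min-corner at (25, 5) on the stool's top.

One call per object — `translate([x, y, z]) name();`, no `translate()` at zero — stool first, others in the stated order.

stool();
translate([25, 5, 419]) spool();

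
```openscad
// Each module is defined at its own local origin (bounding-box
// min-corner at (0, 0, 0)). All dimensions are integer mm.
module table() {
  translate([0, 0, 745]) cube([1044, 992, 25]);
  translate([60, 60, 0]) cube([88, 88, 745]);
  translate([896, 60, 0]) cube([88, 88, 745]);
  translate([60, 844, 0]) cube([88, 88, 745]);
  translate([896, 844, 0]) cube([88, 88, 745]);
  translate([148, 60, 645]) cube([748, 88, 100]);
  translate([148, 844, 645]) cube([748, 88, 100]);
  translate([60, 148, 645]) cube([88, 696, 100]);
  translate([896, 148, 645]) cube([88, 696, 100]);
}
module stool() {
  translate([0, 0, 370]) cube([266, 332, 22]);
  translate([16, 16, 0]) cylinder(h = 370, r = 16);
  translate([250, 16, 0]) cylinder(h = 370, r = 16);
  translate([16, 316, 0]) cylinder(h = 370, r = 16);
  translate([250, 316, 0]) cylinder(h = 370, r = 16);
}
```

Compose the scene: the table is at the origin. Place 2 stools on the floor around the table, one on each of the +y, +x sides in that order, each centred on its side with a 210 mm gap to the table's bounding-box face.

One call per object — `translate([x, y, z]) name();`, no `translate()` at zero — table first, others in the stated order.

table();
translate([389, 1202, 0]) stool();
translate([1254, 330, 0]) stool();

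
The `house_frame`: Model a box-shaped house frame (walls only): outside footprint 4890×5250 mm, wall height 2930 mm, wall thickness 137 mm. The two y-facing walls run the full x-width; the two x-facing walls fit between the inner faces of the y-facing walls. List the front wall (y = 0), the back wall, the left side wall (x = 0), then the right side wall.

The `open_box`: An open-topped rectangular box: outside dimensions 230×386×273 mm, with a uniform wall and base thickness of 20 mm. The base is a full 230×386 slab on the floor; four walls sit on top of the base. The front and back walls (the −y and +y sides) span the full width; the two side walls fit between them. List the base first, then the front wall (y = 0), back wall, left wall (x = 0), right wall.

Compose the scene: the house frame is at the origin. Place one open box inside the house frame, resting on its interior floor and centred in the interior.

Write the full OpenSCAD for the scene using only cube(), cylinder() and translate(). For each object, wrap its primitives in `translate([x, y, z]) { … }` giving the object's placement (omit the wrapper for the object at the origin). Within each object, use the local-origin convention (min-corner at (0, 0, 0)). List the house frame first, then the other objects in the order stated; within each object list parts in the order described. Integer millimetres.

cube([4890, 137, 2930]);
translate([0, 5113, 0]) cube([4890, 137, 2930]);
translate([0, 137, 0]) cube([137, 4976, 2930]);
translate([4753, 137, 0]) cube([137, 4976, 2930]);
translate([2330, 2432, 0]) {
  cube([230, 386, 20]);
  translate([0, 0, 20]) cube([230, 20, 253]);
  translate([0, 366, 20]) cube([230, 20, 253]);
  translate([0, 20, 20]) cube([20, 346, 253]);
  translate([210, 20, 20]) cube([20, 346, 253]);
}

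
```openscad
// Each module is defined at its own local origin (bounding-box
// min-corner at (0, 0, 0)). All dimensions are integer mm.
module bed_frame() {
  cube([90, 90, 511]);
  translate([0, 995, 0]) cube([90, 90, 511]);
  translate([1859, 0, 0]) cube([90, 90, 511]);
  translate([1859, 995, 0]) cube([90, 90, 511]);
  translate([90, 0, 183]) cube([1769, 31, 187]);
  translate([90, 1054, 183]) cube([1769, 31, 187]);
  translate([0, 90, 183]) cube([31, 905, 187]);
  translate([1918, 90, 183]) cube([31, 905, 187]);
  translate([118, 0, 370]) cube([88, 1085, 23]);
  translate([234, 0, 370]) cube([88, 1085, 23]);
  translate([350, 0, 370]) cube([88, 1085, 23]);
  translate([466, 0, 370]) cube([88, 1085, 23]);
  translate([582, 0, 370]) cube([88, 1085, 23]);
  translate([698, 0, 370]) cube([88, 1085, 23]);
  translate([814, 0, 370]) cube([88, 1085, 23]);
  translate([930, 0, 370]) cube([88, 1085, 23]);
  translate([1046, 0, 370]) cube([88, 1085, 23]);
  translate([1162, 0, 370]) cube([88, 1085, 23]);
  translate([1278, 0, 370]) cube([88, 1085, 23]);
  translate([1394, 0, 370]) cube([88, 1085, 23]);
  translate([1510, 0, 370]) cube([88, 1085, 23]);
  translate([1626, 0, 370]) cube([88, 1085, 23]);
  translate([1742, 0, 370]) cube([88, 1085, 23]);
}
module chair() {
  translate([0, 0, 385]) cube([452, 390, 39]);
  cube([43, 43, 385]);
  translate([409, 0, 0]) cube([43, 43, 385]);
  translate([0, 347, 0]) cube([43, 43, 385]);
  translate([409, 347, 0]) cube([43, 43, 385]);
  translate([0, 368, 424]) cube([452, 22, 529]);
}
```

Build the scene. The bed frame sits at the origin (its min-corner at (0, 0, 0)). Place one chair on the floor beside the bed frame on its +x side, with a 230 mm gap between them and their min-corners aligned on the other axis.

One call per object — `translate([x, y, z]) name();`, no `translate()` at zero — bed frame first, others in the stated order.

bed_frame();
translate([2179, 0, 0]) chair();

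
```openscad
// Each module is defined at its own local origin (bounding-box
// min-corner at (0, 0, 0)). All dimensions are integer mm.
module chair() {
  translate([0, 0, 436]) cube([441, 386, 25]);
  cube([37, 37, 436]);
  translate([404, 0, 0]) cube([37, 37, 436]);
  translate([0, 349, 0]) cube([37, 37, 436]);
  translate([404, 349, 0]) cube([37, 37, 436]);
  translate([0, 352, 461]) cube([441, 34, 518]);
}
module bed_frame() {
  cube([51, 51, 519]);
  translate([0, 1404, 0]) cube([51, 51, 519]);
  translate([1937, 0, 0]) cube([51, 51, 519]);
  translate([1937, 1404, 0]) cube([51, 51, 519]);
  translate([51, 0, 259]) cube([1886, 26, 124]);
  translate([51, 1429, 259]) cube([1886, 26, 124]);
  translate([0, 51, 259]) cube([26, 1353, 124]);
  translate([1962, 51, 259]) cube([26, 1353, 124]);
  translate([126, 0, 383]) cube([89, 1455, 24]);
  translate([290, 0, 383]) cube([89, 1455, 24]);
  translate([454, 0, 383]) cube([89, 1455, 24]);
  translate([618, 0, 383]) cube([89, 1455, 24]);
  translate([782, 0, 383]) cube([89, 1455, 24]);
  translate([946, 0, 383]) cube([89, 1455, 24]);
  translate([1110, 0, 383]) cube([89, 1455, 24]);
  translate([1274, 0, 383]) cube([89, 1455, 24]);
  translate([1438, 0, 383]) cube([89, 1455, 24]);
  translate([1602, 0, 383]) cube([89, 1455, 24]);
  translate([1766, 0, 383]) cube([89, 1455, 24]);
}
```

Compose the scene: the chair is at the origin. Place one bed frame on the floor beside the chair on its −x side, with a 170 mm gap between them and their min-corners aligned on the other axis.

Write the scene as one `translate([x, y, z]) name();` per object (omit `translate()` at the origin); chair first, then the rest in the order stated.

chair();
translate([-2158, 0, 0]) bed_frame();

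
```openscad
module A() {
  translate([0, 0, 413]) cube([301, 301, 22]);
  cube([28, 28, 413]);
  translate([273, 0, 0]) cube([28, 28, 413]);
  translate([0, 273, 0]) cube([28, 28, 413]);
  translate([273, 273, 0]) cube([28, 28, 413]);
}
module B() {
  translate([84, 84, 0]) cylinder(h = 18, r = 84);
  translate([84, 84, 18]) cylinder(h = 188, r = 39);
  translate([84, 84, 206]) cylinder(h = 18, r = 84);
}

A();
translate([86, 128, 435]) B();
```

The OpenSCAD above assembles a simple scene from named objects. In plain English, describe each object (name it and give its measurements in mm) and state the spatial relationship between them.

A is a simple wooden stool: a rectangular seat 301 mm (x) by 301 mm (y), 22 mm thick, top face at z = 435 mm, on four square legs, each 28×28 mm in cross-section. The legs rest on z = 0, each flush with a corner of the seat.

B is a spool: two coaxial disc flanges of radius 84 mm and thickness 18 mm, joined by a core cylinder of radius 39 mm and height 188 mm. The lower flange rests on z = 0 and the three cylinders share a vertical axis.

The spool is on top of the stool.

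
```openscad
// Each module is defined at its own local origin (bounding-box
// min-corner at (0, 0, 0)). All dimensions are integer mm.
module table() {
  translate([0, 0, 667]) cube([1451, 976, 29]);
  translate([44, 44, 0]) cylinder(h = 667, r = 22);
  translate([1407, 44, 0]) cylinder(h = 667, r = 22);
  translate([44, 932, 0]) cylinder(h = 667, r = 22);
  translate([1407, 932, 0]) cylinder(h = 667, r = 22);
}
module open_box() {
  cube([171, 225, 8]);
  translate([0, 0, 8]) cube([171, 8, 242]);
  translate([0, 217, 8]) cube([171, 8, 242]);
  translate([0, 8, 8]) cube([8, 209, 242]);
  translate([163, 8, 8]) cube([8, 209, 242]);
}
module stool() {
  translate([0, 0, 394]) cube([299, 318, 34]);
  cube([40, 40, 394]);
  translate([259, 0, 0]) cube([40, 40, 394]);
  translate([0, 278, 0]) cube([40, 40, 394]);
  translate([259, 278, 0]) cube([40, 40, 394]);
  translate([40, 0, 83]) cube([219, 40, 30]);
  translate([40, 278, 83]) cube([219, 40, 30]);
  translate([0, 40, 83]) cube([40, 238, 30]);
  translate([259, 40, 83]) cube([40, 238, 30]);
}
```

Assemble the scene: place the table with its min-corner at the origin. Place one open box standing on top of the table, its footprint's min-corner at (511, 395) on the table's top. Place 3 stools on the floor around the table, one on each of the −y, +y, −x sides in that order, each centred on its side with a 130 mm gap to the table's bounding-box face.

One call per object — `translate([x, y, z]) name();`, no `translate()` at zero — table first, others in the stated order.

table();
translate([511, 395, 696]) open_box();
translate([576, -448, 0]) stool();
translate([576, 1106, 0]) stool();
translate([-429, 329, 0]) stool();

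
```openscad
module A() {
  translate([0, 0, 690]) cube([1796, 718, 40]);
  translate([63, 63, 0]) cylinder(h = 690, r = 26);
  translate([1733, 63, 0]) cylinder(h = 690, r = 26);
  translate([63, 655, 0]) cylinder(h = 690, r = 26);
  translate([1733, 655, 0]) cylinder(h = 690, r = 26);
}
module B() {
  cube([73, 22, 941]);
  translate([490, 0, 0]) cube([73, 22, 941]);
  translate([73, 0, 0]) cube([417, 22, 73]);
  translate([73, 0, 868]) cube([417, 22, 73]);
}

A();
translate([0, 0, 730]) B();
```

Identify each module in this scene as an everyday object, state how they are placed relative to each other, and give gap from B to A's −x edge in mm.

A is a table. B is a picture frame. The picture frame is on top of the table. The gap from the picture frame to the table's −x edge is 0 mm.

The picture frame's min-x is at 0; the table's min-x is 0; gap = 0 mm.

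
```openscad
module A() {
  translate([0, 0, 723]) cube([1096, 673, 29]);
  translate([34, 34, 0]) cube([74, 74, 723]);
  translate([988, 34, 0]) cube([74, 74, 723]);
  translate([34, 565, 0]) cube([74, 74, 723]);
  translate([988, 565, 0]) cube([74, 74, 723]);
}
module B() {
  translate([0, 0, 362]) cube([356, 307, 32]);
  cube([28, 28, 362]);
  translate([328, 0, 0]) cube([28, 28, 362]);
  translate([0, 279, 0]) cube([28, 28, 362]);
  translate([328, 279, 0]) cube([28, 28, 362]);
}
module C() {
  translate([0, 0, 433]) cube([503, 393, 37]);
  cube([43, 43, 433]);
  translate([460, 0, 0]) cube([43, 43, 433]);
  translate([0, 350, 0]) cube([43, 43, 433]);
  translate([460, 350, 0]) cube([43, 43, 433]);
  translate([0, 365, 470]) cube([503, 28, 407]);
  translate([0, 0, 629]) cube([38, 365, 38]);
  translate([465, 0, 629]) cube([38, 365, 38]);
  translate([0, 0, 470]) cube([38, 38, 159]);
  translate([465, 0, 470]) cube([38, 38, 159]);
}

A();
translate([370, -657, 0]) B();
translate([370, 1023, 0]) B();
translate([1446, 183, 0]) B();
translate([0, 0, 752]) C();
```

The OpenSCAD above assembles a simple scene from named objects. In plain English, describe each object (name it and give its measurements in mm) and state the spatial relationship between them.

A is a table with a 1096×673 mm rectangular top, 29 mm thick, top surface at z = 752 mm, supported by four 74×74 mm square legs, each inset 34 mm from the nearest pair of top edges, running from the floor.

B is a four-legged stool. The seat is a 356×307×32 mm slab whose top surface is at z = 394 mm; four square legs, each 28×28 mm in cross-section, run from the floor (z = 0) to the underside of the seat, each flush with a corner of the seat.

C is a chair. The seat is a 503×393×37 mm slab with its top at z = 470 mm, on four 43×43 mm corner legs (flush with the seat edges, standing on z = 0). A flat backrest 28 mm thick, 407 mm tall, spans the full seat width and rises from the seat top along its +y edge, rear face flush with the rear of the seat. Two armrests of 38×38 mm section run along each side from the seat's front edge to the front of the backrest, top faces 197 mm above the seat top and outer faces flush with the seat's x-edges; a 38×38 mm post under the front of each armrest stands on the seat at the front corner.

Three stools sit around the table at the −y, +y, +x sides. The chair is on top of the table.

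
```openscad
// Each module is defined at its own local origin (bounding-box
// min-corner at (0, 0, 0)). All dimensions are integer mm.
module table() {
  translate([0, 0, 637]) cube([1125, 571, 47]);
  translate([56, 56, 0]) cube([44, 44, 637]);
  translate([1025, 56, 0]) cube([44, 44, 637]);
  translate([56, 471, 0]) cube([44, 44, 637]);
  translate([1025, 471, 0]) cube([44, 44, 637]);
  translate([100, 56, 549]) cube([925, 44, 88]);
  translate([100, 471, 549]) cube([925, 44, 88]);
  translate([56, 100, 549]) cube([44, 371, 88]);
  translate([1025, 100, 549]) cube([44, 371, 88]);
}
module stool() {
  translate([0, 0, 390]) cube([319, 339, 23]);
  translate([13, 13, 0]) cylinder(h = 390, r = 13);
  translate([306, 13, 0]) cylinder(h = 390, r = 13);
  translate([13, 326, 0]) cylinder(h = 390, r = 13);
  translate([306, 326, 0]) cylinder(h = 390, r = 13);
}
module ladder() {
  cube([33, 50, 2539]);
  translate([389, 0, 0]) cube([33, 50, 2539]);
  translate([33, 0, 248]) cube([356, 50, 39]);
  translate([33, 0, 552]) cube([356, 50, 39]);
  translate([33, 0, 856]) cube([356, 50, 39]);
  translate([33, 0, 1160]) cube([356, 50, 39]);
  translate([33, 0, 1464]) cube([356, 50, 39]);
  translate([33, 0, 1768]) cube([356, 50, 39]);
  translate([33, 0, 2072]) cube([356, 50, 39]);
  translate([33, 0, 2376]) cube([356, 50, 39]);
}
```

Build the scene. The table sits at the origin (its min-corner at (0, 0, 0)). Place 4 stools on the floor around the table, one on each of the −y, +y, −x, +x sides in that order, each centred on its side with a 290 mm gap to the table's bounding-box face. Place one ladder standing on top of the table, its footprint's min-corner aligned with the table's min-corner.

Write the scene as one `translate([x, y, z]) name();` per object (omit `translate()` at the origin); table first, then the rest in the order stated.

table();
translate([403, -629, 0]) stool();
translate([403, 861, 0]) stool();
translate([-609, 116, 0]) stool();
translate([1415, 116, 0]) stool();
translate([0, 0, 684]) ladder();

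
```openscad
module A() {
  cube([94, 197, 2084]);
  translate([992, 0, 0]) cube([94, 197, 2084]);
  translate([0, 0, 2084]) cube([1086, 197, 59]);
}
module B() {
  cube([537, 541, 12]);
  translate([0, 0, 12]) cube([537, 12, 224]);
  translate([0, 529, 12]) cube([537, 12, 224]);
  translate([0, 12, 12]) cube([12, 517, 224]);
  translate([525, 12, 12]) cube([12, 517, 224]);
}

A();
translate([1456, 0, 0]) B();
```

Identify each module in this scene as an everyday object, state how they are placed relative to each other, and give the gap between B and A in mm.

The open box's nearest face is 370 mm from the door frame's +x face.

A is a door frame. B is an open box. The open box is on the floor beside the door frame on its +x side. The gap between the open box and the door frame is 370 mm.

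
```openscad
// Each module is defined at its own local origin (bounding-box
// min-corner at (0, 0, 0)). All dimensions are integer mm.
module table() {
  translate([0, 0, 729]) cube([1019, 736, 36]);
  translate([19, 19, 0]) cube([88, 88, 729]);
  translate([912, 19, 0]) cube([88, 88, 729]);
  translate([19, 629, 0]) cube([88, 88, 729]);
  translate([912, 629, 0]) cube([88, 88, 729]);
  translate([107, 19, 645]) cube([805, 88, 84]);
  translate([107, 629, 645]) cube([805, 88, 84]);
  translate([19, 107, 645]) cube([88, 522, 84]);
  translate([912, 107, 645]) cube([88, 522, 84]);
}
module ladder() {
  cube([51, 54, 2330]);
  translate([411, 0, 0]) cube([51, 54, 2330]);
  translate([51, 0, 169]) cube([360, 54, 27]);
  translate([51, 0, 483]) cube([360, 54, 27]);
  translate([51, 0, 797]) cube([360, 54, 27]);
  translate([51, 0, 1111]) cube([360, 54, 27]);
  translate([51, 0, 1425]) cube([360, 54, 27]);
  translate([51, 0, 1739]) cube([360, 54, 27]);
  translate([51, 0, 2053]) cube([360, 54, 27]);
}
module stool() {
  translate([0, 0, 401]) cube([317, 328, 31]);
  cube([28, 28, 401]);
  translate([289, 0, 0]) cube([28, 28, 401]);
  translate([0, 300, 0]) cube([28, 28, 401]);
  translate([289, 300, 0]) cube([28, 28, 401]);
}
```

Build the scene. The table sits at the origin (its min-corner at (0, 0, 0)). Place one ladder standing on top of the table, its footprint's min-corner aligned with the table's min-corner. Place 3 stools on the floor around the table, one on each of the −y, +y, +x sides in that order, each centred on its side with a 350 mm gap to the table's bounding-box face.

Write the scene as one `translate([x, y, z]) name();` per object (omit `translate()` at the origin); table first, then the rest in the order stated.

table();
translate([0, 0, 765]) ladder();
translate([351, -678, 0]) stool();
translate([351, 1086, 0]) stool();
translate([1369, 204, 0]) stool();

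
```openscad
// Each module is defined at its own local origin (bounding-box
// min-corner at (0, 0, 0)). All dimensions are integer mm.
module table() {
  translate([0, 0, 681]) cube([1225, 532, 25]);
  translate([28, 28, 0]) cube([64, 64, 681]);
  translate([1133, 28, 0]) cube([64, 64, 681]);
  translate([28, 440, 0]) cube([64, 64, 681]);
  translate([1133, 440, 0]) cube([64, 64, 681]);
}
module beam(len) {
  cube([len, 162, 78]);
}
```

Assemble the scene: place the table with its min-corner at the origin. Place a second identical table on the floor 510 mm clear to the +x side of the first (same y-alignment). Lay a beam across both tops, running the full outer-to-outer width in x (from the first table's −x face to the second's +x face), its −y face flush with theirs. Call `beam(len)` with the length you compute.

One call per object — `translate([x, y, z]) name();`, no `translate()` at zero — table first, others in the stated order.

table();
translate([1735, 0, 0]) table();
translate([0, 0, 706]) beam(2960);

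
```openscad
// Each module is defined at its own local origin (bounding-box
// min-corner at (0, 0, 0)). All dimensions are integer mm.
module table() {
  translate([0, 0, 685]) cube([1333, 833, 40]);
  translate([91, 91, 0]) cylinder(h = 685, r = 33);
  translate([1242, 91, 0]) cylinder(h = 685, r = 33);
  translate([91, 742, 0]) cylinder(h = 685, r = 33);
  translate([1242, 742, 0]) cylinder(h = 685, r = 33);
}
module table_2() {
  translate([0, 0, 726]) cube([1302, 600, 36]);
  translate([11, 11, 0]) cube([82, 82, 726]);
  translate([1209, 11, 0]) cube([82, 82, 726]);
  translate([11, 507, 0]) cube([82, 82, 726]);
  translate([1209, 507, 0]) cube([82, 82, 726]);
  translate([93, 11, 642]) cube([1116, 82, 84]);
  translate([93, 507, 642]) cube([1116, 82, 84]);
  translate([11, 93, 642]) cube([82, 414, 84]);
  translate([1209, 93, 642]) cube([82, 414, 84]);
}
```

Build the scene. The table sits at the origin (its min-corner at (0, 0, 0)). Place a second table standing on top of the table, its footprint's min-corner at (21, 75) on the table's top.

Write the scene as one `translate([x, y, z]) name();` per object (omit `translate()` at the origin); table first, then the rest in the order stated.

table();
translate([21, 75, 725]) table_2();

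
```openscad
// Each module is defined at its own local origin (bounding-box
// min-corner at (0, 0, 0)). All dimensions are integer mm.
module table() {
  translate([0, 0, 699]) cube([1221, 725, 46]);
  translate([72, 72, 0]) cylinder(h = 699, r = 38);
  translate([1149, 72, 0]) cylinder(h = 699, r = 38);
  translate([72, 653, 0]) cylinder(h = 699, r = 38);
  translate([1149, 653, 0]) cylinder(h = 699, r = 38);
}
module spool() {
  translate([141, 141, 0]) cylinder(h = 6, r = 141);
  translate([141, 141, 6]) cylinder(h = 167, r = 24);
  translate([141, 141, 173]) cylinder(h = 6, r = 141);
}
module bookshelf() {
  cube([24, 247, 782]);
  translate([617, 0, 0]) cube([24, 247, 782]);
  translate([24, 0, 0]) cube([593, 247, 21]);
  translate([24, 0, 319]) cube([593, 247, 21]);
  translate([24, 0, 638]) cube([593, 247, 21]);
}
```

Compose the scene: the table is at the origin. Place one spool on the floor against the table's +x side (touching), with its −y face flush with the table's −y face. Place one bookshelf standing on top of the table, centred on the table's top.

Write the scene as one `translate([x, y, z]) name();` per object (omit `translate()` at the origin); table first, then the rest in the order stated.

table();
translate([1221, 0, 0]) spool();
translate([290, 239, 745]) bookshelf();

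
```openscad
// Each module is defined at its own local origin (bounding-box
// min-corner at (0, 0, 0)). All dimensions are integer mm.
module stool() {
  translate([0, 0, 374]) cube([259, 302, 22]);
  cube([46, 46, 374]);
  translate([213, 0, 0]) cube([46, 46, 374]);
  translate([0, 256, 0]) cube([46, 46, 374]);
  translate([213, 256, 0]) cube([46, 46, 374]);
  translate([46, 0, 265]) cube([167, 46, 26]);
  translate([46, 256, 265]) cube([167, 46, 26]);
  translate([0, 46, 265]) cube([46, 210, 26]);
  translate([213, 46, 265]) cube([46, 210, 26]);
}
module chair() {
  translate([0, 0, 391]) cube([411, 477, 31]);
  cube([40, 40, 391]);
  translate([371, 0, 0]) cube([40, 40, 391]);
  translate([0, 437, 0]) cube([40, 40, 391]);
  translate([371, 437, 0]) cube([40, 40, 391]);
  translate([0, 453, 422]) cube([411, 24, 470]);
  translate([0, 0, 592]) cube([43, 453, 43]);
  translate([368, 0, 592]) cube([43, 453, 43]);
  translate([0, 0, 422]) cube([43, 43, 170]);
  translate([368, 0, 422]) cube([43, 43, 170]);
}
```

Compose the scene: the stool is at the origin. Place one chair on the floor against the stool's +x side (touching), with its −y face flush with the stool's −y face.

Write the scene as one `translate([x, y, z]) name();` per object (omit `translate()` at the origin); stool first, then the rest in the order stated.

stool();
translate([259, 0, 0]) chair();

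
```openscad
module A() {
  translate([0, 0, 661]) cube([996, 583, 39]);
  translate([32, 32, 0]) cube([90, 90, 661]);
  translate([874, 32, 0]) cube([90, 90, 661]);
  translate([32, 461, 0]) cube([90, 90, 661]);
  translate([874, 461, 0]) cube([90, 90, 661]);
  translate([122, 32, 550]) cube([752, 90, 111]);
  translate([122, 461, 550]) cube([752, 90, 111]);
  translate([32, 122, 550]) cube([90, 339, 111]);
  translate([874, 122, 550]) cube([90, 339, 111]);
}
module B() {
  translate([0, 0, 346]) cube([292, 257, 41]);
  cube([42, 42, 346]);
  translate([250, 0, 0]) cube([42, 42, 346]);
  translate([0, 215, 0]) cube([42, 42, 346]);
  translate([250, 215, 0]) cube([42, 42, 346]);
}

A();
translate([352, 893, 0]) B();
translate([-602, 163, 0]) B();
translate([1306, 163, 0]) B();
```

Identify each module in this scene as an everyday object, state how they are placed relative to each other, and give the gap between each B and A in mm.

A is a table. B is a stool. Three stools sit around the table at the +y, −x, +x sides. The gap between each stool and the table is 310 mm.

Each stool's nearest face is 310 mm from the table's bounding box.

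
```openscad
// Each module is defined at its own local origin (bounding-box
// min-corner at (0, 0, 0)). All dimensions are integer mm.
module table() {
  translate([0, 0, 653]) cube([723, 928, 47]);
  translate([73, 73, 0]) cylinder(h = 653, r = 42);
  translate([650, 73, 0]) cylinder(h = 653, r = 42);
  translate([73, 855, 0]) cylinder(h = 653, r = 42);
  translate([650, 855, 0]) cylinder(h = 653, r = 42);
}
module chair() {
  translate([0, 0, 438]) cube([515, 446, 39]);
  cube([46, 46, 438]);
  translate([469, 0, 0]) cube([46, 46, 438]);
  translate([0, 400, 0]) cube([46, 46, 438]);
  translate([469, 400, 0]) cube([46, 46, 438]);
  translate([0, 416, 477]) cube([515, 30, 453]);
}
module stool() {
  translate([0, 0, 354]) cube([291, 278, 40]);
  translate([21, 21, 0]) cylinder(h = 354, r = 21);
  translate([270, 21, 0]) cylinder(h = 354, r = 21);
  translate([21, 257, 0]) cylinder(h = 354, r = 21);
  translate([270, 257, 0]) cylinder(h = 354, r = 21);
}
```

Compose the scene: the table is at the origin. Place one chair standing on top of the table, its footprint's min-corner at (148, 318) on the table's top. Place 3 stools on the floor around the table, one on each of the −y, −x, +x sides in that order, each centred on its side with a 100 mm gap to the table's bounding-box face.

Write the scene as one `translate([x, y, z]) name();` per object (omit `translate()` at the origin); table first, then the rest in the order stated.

table();
translate([148, 318, 700]) chair();
translate([216, -378, 0]) stool();
translate([-391, 325, 0]) stool();
translate([823, 325, 0]) stool();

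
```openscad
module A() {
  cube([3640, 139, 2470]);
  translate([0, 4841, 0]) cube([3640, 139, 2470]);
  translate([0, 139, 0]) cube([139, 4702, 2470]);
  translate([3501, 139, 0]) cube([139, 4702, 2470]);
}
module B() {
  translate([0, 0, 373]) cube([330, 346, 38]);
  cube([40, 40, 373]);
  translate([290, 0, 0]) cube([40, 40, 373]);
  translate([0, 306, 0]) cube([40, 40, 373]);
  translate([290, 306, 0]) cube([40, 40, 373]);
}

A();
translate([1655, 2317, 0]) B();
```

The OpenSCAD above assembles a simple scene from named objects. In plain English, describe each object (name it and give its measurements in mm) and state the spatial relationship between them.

A is a box-shaped house frame (walls only): outside footprint 3640×4980 mm, wall height 2470 mm, wall thickness 139 mm. The two y-facing walls run the full x-width; the two x-facing walls fit between the inner faces of the y-facing walls.

B is a four-legged stool. The seat is a 330×346×38 mm slab whose top surface is at z = 411 mm; four square legs, each 40×40 mm in cross-section, run from the floor (z = 0) to the underside of the seat, each flush with a corner of the seat.

The stool sits inside the house frame, centred.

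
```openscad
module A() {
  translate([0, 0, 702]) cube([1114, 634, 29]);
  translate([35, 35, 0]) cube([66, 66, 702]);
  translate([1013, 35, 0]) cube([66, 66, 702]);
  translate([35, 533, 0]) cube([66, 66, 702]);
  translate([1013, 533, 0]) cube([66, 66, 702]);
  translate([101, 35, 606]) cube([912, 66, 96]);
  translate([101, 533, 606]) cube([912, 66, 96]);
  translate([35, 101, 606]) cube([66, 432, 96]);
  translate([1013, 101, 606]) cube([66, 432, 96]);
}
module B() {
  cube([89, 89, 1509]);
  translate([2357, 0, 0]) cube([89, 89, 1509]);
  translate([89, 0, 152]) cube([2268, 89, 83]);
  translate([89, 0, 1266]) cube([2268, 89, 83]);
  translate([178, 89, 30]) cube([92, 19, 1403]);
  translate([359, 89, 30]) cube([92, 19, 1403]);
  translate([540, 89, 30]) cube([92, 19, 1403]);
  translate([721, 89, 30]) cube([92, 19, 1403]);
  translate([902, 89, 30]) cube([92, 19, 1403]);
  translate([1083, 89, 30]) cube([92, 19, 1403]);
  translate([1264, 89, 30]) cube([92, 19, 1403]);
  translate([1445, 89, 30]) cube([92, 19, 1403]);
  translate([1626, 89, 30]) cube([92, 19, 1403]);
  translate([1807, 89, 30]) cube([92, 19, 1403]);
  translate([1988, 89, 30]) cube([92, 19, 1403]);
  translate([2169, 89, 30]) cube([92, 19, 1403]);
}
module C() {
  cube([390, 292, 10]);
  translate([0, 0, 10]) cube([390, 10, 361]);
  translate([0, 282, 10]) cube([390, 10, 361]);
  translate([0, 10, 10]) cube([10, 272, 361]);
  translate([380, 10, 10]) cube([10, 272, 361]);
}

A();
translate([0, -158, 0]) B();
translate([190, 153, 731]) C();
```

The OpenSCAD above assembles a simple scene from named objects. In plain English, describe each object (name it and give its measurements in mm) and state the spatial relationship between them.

A is a table with a 1114×634 mm rectangular top, 29 mm thick, top surface at z = 731 mm, supported by four 66×66 mm square legs, each inset 35 mm from the nearest pair of top edges, running from the floor. Four apron rails, 66 mm thick and 96 mm tall, run between adjacent legs with their top edges flush with the underside of the top and their outer faces flush with the legs' outer faces.

B is a fence section. Two 89×89 mm posts, 1509 mm tall, stand on the floor with a clear span of 2268 mm between their inner faces. Two horizontal rails of 89×83 mm section span the gap between the posts with their undersides at z = 152 mm and z = 1266 mm, flush with the posts' −y face. 12 pickets, each 92 mm wide, 19 mm thick and 1403 mm tall, are fixed to the +y face of the rails with their bottoms at z = 30 mm, evenly spaced across the span with equal gaps (rounded down to the nearest mm) at the −x end and between each pair — any rounding remainder accumulates at the +x end.

C is an open-topped rectangular box: outside dimensions 390×292×371 mm, with a uniform wall and base thickness of 10 mm. The base is a full 390×292 slab on the floor; four walls sit on top of the base. The front and back walls (the −y and +y sides) span the full width; the two side walls fit between them.

The fence section is on the floor beside the table on its −y side. The open box is on top of the table.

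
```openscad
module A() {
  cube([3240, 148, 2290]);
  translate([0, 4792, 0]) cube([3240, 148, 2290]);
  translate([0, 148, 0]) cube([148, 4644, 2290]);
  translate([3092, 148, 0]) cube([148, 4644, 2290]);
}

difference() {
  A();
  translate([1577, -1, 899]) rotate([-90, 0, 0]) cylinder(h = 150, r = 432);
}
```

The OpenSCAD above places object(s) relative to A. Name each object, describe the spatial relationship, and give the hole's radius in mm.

A is a house frame. The house frame has a circular hole through its front wall. The hole's radius is 432 mm.

The subtracted cylinder has r = 432 mm.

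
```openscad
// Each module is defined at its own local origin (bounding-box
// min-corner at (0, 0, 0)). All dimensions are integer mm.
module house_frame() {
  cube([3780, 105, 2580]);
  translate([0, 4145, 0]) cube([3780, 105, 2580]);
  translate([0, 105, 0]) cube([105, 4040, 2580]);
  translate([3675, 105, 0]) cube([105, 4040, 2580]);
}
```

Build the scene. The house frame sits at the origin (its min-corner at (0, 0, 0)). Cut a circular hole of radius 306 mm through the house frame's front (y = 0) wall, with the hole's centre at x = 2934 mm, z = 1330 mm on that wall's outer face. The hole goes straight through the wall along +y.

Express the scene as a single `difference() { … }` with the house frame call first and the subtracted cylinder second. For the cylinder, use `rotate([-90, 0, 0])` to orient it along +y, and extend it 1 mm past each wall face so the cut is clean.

difference() {
  house_frame();
  translate([2934, -1, 1330]) rotate([-90, 0, 0]) cylinder(h = 107, r = 306);
}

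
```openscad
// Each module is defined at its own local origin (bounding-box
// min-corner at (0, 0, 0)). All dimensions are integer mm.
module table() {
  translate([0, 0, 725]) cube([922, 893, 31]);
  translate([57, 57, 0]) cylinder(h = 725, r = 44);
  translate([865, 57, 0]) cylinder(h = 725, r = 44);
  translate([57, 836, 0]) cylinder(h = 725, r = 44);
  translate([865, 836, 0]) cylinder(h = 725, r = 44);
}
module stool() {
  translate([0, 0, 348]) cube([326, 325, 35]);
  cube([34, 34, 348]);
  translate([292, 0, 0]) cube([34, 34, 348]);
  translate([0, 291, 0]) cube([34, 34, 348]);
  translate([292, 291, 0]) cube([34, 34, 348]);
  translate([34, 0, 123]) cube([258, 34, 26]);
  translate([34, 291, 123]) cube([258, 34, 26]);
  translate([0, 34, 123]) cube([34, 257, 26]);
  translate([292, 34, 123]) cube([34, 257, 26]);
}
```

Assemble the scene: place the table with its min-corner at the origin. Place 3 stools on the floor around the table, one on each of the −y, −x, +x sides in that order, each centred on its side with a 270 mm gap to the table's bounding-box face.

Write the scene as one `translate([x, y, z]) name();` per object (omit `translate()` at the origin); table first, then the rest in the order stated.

table();
translate([298, -595, 0]) stool();
translate([-596, 284, 0]) stool();
translate([1192, 284, 0]) stool();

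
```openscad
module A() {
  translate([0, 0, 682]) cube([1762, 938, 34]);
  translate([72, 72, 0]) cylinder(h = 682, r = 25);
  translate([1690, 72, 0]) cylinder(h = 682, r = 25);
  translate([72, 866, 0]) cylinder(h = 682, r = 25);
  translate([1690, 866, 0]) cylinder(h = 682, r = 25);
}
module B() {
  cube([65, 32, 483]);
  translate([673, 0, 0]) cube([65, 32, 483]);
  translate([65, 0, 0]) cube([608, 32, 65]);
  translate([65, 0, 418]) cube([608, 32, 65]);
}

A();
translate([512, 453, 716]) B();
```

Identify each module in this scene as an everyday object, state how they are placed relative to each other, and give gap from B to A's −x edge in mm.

The picture frame's min-x is at 512; the table's min-x is 0; gap = 512 mm.

A is a table. B is a picture frame. The picture frame is on top of the table, centred. The gap from the picture frame to the table's −x edge is 512 mm.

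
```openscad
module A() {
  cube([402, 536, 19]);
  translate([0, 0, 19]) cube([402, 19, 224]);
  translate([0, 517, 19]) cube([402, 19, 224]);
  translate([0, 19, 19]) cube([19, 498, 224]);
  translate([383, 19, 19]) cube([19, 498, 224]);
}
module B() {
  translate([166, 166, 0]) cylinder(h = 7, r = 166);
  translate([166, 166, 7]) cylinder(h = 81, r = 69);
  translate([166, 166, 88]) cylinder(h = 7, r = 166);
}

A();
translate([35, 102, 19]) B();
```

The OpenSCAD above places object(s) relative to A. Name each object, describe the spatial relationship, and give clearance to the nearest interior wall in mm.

A is an open box. B is a spool. The spool sits inside the open box, centred. The clearance to the nearest interior wall is 16 mm.

Clearances: x = 16, y = 83; minimum 16 mm.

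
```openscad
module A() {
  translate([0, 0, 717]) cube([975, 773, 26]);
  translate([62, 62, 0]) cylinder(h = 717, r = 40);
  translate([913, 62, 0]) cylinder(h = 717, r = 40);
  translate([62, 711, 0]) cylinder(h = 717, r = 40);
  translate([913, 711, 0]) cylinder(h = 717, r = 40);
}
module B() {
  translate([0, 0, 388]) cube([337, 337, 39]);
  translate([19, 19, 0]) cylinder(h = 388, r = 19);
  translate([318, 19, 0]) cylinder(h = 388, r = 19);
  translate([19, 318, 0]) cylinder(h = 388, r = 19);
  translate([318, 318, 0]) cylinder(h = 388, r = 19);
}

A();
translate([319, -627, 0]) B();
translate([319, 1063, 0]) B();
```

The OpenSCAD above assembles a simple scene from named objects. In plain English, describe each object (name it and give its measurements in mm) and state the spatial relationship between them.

A is a rectangular dining table. The top is 975×773×26 mm with its upper surface at z = 743 mm. It stands on four round legs of 80 mm diameter, each leg's bounding box inset 22 mm from the nearest pair of top edges, running from the floor to the underside of the top.

B is a four-legged stool. The seat is a 337×337×39 mm slab whose top surface is at z = 427 mm; four round legs, each 38 mm in diameter, run from the floor (z = 0) to the underside of the seat, each leg's axis is inset half a diameter from the nearest pair of seat edges (so the leg's bounding box is flush with the corner).

Two stools sit around the table at the −y, +y sides.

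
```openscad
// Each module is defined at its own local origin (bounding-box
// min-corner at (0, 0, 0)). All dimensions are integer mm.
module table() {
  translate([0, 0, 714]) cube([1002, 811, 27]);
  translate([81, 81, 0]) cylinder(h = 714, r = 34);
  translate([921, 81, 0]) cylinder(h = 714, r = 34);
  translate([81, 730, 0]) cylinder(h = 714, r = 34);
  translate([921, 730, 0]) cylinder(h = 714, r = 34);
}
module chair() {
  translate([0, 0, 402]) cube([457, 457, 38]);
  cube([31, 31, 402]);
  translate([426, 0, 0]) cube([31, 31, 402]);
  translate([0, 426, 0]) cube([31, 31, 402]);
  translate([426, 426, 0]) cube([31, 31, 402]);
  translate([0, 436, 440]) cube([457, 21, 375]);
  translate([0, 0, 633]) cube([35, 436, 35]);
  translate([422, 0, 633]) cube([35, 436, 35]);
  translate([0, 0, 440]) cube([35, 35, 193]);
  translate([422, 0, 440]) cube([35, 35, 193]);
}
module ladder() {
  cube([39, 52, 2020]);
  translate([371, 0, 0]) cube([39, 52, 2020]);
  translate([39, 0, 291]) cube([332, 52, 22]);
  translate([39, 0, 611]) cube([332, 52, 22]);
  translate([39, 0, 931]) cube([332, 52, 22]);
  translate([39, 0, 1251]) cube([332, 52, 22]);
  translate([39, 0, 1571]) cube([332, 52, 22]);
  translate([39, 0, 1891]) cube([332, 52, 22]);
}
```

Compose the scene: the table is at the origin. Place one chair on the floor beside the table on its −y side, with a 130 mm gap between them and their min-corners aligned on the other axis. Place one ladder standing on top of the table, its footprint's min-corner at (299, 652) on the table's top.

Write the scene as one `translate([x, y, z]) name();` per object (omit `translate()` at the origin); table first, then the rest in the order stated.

table();
translate([0, -587, 0]) chair();
translate([299, 652, 741]) ladder();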